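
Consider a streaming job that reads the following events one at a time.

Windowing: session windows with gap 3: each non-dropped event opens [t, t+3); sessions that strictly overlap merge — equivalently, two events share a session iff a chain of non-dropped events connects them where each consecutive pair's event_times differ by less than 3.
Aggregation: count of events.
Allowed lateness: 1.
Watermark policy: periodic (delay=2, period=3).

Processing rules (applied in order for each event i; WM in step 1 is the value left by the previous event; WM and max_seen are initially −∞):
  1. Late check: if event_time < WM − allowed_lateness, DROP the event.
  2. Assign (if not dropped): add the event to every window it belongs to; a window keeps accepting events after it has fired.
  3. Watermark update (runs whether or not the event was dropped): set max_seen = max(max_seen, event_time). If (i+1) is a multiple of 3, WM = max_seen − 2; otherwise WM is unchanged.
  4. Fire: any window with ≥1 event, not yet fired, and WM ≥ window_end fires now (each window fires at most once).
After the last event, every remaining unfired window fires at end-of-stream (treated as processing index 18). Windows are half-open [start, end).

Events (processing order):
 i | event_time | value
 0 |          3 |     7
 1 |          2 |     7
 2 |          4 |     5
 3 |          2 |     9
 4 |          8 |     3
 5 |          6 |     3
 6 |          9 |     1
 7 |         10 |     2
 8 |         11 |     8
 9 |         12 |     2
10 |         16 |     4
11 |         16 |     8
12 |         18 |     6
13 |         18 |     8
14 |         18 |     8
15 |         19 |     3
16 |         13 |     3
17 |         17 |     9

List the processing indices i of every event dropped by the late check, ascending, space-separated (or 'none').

i=0 t=3 v=7: → [3,6); WM=−∞
i=1 t=2 v=7: → [2,6); WM=−∞
i=2 t=4 v=5: → [2,7); WM=2
i=3 t=2 v=9: → [2,7); WM=2
i=4 t=8 v=3: → [8,11); WM=2
i=5 t=6 v=3: → [2,11); WM=6
i=6 t=9 v=1: → [2,12); WM=6
i=7 t=10 v=2: → [2,13); WM=6
i=8 t=11 v=8: → [2,14); WM=9
i=9 t=12 v=2: → [2,15); WM=9
i=10 t=16 v=4: → [16,19); WM=9
i=11 t=16 v=8: → [16,19); WM=14
i=12 t=18 v=6: → [16,21); WM=14
i=13 t=18 v=8: → [16,21); WM=14
i=14 t=18 v=8: → [16,21); WM=16
i=15 t=19 v=3: → [16,22); WM=16
i=16 t=13 v=3: DROP (t<16-1); WM=16
i=17 t=17 v=9: → [16,22); WM=17

16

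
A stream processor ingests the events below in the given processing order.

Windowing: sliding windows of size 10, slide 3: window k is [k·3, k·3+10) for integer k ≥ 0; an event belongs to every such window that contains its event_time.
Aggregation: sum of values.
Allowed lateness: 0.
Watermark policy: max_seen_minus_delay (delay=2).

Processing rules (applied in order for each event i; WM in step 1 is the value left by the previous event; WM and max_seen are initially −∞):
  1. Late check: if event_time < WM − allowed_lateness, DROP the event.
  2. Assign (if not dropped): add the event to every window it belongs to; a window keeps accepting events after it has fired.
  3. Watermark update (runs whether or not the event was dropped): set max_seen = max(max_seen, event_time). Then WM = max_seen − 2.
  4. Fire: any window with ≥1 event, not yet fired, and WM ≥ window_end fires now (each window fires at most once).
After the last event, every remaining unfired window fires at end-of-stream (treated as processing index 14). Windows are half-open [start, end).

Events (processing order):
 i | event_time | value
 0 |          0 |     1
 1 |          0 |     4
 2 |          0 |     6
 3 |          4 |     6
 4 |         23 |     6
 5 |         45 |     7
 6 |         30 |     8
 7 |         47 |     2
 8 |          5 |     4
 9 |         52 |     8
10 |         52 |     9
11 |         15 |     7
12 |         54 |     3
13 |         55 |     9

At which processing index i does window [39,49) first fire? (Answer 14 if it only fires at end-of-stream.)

i=0 t=0 v=1: → [0,10); WM=-2
i=1 t=0 v=4: → [0,10); WM=-2
i=2 t=0 v=6: → [0,10); WM=-2
i=3 t=4 v=6: → [3,13),[0,10); WM=2
i=4 t=23 v=6: → [21,31),[18,28),[15,25); WM=21; [0,10) fires=17 [3,13) fires=6
i=5 t=45 v=7: → [45,55),[42,52),[39,49),[36,46); WM=43; [15,25) fires=6 [18,28) fires=6 [21,31) fires=6
i=6 t=30 v=8: DROP (t<43-0); WM=43
i=7 t=47 v=2: → [45,55),[42,52),[39,49); WM=45
i=8 t=5 v=4: DROP (t<45-0); WM=45
i=9 t=52 v=8: → [51,61),[48,58),[45,55); WM=50; [36,46) fires=7 [39,49) fires=9
i=10 t=52 v=9: → [51,61),[48,58),[45,55); WM=50
i=11 t=15 v=7: DROP (t<50-0); WM=50
i=12 t=54 v=3: → [54,64),[51,61),[48,58),[45,55); WM=52; [42,52) fires=9
i=13 t=55 v=9: → [54,64),[51,61),[48,58); WM=53

9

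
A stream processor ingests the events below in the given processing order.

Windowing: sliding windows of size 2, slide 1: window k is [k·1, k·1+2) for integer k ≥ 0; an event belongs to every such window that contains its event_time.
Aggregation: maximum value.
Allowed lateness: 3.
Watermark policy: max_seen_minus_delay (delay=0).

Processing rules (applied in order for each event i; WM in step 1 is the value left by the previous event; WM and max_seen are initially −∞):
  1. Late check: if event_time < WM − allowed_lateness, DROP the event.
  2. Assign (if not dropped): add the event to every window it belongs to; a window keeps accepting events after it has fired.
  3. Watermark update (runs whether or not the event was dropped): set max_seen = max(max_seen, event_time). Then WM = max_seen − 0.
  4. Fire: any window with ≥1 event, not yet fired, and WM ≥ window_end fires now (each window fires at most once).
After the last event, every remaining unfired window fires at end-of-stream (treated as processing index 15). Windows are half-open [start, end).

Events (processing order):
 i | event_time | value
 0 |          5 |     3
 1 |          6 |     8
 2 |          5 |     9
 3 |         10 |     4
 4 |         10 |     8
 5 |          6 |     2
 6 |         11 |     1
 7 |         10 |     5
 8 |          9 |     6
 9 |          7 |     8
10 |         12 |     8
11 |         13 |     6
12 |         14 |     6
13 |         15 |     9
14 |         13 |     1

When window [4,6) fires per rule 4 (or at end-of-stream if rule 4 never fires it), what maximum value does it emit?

i=0 t=5 v=3: → [5,7),[4,6); WM=5
i=1 t=6 v=8: → [6,8),[5,7); WM=6; [4,6) fires=3
i=2 t=5 v=9: → [5,7),[4,6); WM=6
i=3 t=10 v=4: → [10,12),[9,11); WM=10; [5,7) fires=9 [6,8) fires=8
i=4 t=10 v=8: → [10,12),[9,11); WM=10
i=5 t=6 v=2: DROP (t<10-3); WM=10
i=6 t=11 v=1: → [11,13),[10,12); WM=11; [9,11) fires=8
i=7 t=10 v=5: → [10,12),[9,11); WM=11
i=8 t=9 v=6: → [9,11),[8,10); WM=11; [8,10) fires=6
i=9 t=7 v=8: DROP (t<11-3); WM=11
i=10 t=12 v=8: → [12,14),[11,13); WM=12; [10,12) fires=8
i=11 t=13 v=6: → [13,15),[12,14); WM=13; [11,13) fires=8
i=12 t=14 v=6: → [14,16),[13,15); WM=14; [12,14) fires=8
i=13 t=15 v=9: → [15,17),[14,16); WM=15; [13,15) fires=6
i=14 t=13 v=1: → [13,15),[12,14); WM=15

3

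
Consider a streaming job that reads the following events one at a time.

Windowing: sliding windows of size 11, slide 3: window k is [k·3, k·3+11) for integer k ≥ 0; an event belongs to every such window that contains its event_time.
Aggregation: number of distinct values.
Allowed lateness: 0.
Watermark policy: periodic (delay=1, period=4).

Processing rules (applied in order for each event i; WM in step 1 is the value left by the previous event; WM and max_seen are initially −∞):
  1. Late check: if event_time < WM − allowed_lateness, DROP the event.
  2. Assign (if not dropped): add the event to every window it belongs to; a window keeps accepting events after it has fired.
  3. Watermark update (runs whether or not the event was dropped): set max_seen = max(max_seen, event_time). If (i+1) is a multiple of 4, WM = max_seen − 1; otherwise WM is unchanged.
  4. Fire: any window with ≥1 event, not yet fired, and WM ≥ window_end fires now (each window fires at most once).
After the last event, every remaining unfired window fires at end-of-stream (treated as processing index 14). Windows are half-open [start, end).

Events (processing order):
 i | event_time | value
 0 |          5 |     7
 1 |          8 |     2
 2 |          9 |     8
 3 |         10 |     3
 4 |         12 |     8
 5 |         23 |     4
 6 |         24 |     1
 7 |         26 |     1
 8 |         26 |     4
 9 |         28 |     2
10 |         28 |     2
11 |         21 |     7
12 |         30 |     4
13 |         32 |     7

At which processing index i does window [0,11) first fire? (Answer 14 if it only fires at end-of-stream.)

7

i=0 t=5 v=7: → [3,14),[0,11); WM=−∞
i=1 t=8 v=2: → [6,17),[3,14),[0,11); WM=−∞
i=2 t=9 v=8: → [9,20),[6,17),[3,14),[0,11); WM=−∞
i=3 t=10 v=3: → [9,20),[6,17),[3,14),[0,11); WM=9
i=4 t=12 v=8: → [12,23),[9,20),[6,17),[3,14); WM=9
i=5 t=23 v=4: → [21,32),[18,29),[15,26); WM=9
i=6 t=24 v=1: → [24,35),[21,32),[18,29),[15,26); WM=9
i=7 t=26 v=1: → [24,35),[21,32),[18,29); WM=25; [0,11) fires=4 [3,14) fires=4 [6,17) fires=3 [9,20) fires=2 [12,23) fires=1
i=8 t=26 v=4: → [24,35),[21,32),[18,29); WM=25
i=9 t=28 v=2: → [27,38),[24,35),[21,32),[18,29); WM=25
i=10 t=28 v=2: → [27,38),[24,35),[21,32),[18,29); WM=25
i=11 t=21 v=7: DROP (t<25-0); WM=27; [15,26) fires=2
i=12 t=30 v=4: → [30,41),[27,38),[24,35),[21,32); WM=27
i=13 t=32 v=7: → [30,41),[27,38),[24,35); WM=27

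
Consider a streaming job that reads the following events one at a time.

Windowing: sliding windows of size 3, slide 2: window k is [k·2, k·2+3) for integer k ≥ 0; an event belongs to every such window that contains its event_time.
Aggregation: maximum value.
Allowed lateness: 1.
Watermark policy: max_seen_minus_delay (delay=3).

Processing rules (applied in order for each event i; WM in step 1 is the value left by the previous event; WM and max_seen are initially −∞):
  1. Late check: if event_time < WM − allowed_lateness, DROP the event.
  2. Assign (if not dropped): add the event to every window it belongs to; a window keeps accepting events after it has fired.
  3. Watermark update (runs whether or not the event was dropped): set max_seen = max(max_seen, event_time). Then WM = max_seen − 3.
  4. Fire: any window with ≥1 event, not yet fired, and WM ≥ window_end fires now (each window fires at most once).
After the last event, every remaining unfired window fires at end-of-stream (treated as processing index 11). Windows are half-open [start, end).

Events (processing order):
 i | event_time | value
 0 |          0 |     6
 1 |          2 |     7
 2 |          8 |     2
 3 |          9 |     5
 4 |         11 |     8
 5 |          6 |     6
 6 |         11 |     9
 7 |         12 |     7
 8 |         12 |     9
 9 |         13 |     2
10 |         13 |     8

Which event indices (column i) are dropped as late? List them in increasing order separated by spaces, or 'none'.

i=0 t=0 v=6: → [0,3); WM=-3
i=1 t=2 v=7: → [2,5),[0,3); WM=-1
i=2 t=8 v=2: → [8,11),[6,9); WM=5; [0,3) fires=7 [2,5) fires=7
i=3 t=9 v=5: → [8,11); WM=6
i=4 t=11 v=8: → [10,13); WM=8
i=5 t=6 v=6: DROP (t<8-1); WM=8
i=6 t=11 v=9: → [10,13); WM=8
i=7 t=12 v=7: → [12,15),[10,13); WM=9; [6,9) fires=2
i=8 t=12 v=9: → [12,15),[10,13); WM=9
i=9 t=13 v=2: → [12,15); WM=10
i=10 t=13 v=8: → [12,15); WM=10

5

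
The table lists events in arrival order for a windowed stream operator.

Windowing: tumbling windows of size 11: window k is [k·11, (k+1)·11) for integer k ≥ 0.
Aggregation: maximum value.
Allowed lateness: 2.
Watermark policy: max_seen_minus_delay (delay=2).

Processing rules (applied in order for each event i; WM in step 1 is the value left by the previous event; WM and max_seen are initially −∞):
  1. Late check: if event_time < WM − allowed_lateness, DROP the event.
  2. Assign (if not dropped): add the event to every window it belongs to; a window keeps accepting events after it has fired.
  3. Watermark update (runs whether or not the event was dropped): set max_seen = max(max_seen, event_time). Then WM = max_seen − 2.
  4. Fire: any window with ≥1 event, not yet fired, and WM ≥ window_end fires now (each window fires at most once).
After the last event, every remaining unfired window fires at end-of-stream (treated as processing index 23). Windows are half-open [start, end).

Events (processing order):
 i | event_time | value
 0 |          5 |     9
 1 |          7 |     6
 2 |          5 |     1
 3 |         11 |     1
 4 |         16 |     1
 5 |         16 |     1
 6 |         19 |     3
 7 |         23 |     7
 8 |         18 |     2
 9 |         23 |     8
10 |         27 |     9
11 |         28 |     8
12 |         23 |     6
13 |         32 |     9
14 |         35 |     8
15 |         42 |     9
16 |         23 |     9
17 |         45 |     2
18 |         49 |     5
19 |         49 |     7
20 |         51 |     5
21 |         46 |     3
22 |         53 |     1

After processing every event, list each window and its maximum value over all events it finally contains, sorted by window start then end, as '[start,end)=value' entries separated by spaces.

[0,11)=9 [11,22)=3 [22,33)=9 [33,44)=9 [44,55)=7

i=0 t=5 v=9: → [0,11); WM=3
i=1 t=7 v=6: → [0,11); WM=5
i=2 t=5 v=1: → [0,11); WM=5
i=3 t=11 v=1: → [11,22); WM=9
i=4 t=16 v=1: → [11,22); WM=14; [0,11) fires=9
i=5 t=16 v=1: → [11,22); WM=14
i=6 t=19 v=3: → [11,22); WM=17
i=7 t=23 v=7: → [22,33); WM=21
i=8 t=18 v=2: DROP (t<21-2); WM=21
i=9 t=23 v=8: → [22,33); WM=21
i=10 t=27 v=9: → [22,33); WM=25; [11,22) fires=3
i=11 t=28 v=8: → [22,33); WM=26
i=12 t=23 v=6: DROP (t<26-2); WM=26
i=13 t=32 v=9: → [22,33); WM=30
i=14 t=35 v=8: → [33,44); WM=33; [22,33) fires=9
i=15 t=42 v=9: → [33,44); WM=40
i=16 t=23 v=9: DROP (t<40-2); WM=40
i=17 t=45 v=2: → [44,55); WM=43
i=18 t=49 v=5: → [44,55); WM=47; [33,44) fires=9
i=19 t=49 v=7: → [44,55); WM=47
i=20 t=51 v=5: → [44,55); WM=49
i=21 t=46 v=3: DROP (t<49-2); WM=49
i=22 t=53 v=1: → [44,55); WM=51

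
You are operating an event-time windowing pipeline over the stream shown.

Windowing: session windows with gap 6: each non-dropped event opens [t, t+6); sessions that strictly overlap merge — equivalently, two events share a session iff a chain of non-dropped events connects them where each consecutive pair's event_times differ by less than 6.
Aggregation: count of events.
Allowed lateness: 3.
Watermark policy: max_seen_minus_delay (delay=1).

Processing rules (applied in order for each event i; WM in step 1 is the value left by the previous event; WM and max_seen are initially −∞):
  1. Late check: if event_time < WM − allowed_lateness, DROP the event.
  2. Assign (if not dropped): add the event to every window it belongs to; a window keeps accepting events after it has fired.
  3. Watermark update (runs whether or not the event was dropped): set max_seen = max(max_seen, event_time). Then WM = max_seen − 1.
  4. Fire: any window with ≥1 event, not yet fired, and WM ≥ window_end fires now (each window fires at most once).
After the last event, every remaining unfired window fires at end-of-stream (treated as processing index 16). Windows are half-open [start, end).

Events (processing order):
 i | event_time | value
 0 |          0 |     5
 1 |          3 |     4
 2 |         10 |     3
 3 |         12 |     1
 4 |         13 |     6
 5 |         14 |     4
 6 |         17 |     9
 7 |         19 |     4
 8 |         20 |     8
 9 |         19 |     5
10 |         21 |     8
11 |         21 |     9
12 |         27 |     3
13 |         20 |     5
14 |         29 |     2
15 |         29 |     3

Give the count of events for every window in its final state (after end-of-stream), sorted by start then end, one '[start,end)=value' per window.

[0,9)=2 [10,27)=10 [27,35)=3

i=0 t=0 v=5: → [0,6); WM=-1
i=1 t=3 v=4: → [0,9); WM=2
i=2 t=10 v=3: → [10,16); WM=9
i=3 t=12 v=1: → [10,18); WM=11
i=4 t=13 v=6: → [10,19); WM=12
i=5 t=14 v=4: → [10,20); WM=13
i=6 t=17 v=9: → [10,23); WM=16
i=7 t=19 v=4: → [10,25); WM=18
i=8 t=20 v=8: → [10,26); WM=19
i=9 t=19 v=5: → [10,26); WM=19
i=10 t=21 v=8: → [10,27); WM=20
i=11 t=21 v=9: → [10,27); WM=20
i=12 t=27 v=3: → [27,33); WM=26
i=13 t=20 v=5: DROP (t<26-3); WM=26
i=14 t=29 v=2: → [27,35); WM=28
i=15 t=29 v=3: → [27,35); WM=28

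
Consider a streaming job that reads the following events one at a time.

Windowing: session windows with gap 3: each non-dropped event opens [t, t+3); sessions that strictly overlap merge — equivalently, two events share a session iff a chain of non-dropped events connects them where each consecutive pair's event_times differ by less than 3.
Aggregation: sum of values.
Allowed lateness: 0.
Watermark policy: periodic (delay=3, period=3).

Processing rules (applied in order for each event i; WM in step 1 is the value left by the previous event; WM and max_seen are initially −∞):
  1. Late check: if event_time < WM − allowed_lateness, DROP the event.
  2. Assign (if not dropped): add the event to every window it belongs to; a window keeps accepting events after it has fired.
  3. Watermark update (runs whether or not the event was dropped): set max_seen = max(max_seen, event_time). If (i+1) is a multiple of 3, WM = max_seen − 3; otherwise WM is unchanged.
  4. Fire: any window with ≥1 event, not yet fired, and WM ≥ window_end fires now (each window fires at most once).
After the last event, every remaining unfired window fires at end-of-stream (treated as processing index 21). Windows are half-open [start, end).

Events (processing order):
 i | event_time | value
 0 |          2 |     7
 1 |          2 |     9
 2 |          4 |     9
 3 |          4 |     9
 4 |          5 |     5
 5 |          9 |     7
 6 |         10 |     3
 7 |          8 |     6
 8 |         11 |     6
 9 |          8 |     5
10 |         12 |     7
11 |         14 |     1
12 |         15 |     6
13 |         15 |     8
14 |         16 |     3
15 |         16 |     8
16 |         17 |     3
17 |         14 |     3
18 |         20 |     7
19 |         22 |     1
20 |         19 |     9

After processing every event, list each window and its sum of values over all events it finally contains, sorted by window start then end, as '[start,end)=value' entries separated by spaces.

[2,8)=39 [8,25)=83

i=0 t=2 v=7: → [2,5); WM=−∞
i=1 t=2 v=9: → [2,5); WM=−∞
i=2 t=4 v=9: → [2,7); WM=1
i=3 t=4 v=9: → [2,7); WM=1
i=4 t=5 v=5: → [2,8); WM=1
i=5 t=9 v=7: → [9,12); WM=6
i=6 t=10 v=3: → [9,13); WM=6
i=7 t=8 v=6: → [8,13); WM=6
i=8 t=11 v=6: → [8,14); WM=8
i=9 t=8 v=5: → [8,14); WM=8
i=10 t=12 v=7: → [8,15); WM=8
i=11 t=14 v=1: → [8,17); WM=11
i=12 t=15 v=6: → [8,18); WM=11
i=13 t=15 v=8: → [8,18); WM=11
i=14 t=16 v=3: → [8,19); WM=13
i=15 t=16 v=8: → [8,19); WM=13
i=16 t=17 v=3: → [8,20); WM=13
i=17 t=14 v=3: → [8,20); WM=14
i=18 t=20 v=7: → [20,23); WM=14
i=19 t=22 v=1: → [20,25); WM=14
i=20 t=19 v=9: → [8,25); WM=19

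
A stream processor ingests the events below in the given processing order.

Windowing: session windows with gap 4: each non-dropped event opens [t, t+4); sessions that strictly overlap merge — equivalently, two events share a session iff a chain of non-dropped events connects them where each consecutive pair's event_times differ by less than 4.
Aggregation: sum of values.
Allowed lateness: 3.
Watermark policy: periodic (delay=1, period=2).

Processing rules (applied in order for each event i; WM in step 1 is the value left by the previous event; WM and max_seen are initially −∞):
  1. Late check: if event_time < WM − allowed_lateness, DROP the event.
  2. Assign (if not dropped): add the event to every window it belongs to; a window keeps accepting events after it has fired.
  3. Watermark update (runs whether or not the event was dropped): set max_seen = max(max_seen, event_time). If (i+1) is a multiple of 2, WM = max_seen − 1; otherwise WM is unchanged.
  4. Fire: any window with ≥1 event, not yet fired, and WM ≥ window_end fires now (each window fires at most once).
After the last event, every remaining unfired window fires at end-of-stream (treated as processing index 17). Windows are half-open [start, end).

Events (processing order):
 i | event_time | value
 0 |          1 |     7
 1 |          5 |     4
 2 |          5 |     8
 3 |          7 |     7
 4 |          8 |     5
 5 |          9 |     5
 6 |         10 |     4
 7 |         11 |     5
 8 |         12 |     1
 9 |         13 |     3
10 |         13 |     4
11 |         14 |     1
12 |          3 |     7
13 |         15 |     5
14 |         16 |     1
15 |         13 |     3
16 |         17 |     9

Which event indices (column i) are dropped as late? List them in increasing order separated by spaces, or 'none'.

12

i=0 t=1 v=7: → [1,5); WM=−∞
i=1 t=5 v=4: → [5,9); WM=4
i=2 t=5 v=8: → [5,9); WM=4
i=3 t=7 v=7: → [5,11); WM=6
i=4 t=8 v=5: → [5,12); WM=6
i=5 t=9 v=5: → [5,13); WM=8
i=6 t=10 v=4: → [5,14); WM=8
i=7 t=11 v=5: → [5,15); WM=10
i=8 t=12 v=1: → [5,16); WM=10
i=9 t=13 v=3: → [5,17); WM=12
i=10 t=13 v=4: → [5,17); WM=12
i=11 t=14 v=1: → [5,18); WM=13
i=12 t=3 v=7: DROP (t<13-3); WM=13
i=13 t=15 v=5: → [5,19); WM=14
i=14 t=16 v=1: → [5,20); WM=14
i=15 t=13 v=3: → [5,20); WM=15
i=16 t=17 v=9: → [5,21); WM=15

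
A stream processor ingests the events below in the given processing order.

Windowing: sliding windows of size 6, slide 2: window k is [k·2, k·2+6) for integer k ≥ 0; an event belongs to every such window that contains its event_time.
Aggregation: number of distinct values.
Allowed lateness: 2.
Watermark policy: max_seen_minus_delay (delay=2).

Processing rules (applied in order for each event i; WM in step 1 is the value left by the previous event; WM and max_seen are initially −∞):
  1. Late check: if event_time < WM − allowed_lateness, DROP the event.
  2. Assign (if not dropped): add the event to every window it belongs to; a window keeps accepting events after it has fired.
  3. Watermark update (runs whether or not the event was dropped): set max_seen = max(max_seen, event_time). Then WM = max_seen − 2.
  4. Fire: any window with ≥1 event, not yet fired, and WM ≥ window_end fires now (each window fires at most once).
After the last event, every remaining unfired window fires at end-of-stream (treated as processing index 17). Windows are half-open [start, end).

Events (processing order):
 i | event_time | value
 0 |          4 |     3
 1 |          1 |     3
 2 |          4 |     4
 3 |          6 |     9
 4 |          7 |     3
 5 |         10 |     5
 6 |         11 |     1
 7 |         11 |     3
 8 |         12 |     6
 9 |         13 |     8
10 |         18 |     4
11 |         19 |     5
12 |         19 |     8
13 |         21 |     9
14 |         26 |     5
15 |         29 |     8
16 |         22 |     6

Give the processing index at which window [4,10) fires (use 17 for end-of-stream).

8

i=0 t=4 v=3: → [4,10),[2,8),[0,6); WM=2
i=1 t=1 v=3: → [0,6); WM=2
i=2 t=4 v=4: → [4,10),[2,8),[0,6); WM=2
i=3 t=6 v=9: → [6,12),[4,10),[2,8); WM=4
i=4 t=7 v=3: → [6,12),[4,10),[2,8); WM=5
i=5 t=10 v=5: → [10,16),[8,14),[6,12); WM=8; [0,6) fires=2 [2,8) fires=3
i=6 t=11 v=1: → [10,16),[8,14),[6,12); WM=9
i=7 t=11 v=3: → [10,16),[8,14),[6,12); WM=9
i=8 t=12 v=6: → [12,18),[10,16),[8,14); WM=10; [4,10) fires=3
i=9 t=13 v=8: → [12,18),[10,16),[8,14); WM=11
i=10 t=18 v=4: → [18,24),[16,22),[14,20); WM=16; [6,12) fires=4 [8,14) fires=5 [10,16) fires=5
i=11 t=19 v=5: → [18,24),[16,22),[14,20); WM=17
i=12 t=19 v=8: → [18,24),[16,22),[14,20); WM=17
i=13 t=21 v=9: → [20,26),[18,24),[16,22); WM=19; [12,18) fires=2
i=14 t=26 v=5: → [26,32),[24,30),[22,28); WM=24; [14,20) fires=3 [16,22) fires=4 [18,24) fires=4
i=15 t=29 v=8: → [28,34),[26,32),[24,30); WM=27; [20,26) fires=1
i=16 t=22 v=6: DROP (t<27-2); WM=27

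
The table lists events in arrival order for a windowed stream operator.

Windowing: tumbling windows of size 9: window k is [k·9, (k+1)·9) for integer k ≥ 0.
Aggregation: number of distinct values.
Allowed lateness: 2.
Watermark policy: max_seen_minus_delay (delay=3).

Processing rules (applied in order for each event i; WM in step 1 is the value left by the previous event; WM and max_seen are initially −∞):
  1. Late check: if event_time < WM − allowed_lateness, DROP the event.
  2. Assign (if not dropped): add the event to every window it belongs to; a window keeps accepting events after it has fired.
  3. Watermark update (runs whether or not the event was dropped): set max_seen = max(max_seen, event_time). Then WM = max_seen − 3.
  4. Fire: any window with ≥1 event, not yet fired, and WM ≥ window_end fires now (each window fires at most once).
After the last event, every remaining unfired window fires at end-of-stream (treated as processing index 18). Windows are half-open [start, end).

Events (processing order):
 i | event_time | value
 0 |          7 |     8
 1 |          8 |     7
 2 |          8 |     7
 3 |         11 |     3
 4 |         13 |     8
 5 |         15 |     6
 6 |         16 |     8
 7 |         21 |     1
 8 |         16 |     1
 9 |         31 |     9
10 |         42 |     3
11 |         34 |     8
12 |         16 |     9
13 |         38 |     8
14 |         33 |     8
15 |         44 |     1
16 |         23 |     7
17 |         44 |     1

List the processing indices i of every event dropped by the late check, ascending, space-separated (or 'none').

i=0 t=7 v=8: → [0,9); WM=4
i=1 t=8 v=7: → [0,9); WM=5
i=2 t=8 v=7: → [0,9); WM=5
i=3 t=11 v=3: → [9,18); WM=8
i=4 t=13 v=8: → [9,18); WM=10; [0,9) fires=2
i=5 t=15 v=6: → [9,18); WM=12
i=6 t=16 v=8: → [9,18); WM=13
i=7 t=21 v=1: → [18,27); WM=18; [9,18) fires=3
i=8 t=16 v=1: → [9,18); WM=18
i=9 t=31 v=9: → [27,36); WM=28; [18,27) fires=1
i=10 t=42 v=3: → [36,45); WM=39; [27,36) fires=1
i=11 t=34 v=8: DROP (t<39-2); WM=39
i=12 t=16 v=9: DROP (t<39-2); WM=39
i=13 t=38 v=8: → [36,45); WM=39
i=14 t=33 v=8: DROP (t<39-2); WM=39
i=15 t=44 v=1: → [36,45); WM=41
i=16 t=23 v=7: DROP (t<41-2); WM=41
i=17 t=44 v=1: → [36,45); WM=41

11 12 14 16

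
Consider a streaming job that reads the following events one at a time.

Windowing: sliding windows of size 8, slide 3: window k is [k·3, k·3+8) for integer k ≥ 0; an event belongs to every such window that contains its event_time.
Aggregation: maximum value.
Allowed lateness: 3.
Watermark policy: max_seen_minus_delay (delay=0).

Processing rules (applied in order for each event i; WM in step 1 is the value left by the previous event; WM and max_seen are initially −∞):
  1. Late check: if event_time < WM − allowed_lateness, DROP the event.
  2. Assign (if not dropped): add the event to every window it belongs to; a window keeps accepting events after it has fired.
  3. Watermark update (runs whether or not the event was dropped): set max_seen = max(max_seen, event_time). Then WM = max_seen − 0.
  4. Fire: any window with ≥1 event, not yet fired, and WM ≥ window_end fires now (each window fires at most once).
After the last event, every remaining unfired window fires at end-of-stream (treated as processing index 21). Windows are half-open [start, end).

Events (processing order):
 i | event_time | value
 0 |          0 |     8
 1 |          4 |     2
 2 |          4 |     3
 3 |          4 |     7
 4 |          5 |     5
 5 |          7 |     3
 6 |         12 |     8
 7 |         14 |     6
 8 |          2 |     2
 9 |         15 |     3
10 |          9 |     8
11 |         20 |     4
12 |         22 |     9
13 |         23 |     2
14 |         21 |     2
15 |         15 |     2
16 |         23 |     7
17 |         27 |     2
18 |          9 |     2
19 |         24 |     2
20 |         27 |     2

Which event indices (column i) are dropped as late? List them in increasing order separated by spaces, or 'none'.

i=0 t=0 v=8: → [0,8); WM=0
i=1 t=4 v=2: → [3,11),[0,8); WM=4
i=2 t=4 v=3: → [3,11),[0,8); WM=4
i=3 t=4 v=7: → [3,11),[0,8); WM=4
i=4 t=5 v=5: → [3,11),[0,8); WM=5
i=5 t=7 v=3: → [6,14),[3,11),[0,8); WM=7
i=6 t=12 v=8: → [12,20),[9,17),[6,14); WM=12; [0,8) fires=8 [3,11) fires=7
i=7 t=14 v=6: → [12,20),[9,17); WM=14; [6,14) fires=8
i=8 t=2 v=2: DROP (t<14-3); WM=14
i=9 t=15 v=3: → [15,23),[12,20),[9,17); WM=15
i=10 t=9 v=8: DROP (t<15-3); WM=15
i=11 t=20 v=4: → [18,26),[15,23); WM=20; [9,17) fires=8 [12,20) fires=8
i=12 t=22 v=9: → [21,29),[18,26),[15,23); WM=22
i=13 t=23 v=2: → [21,29),[18,26); WM=23; [15,23) fires=9
i=14 t=21 v=2: → [21,29),[18,26),[15,23); WM=23
i=15 t=15 v=2: DROP (t<23-3); WM=23
i=16 t=23 v=7: → [21,29),[18,26); WM=23
i=17 t=27 v=2: → [27,35),[24,32),[21,29); WM=27; [18,26) fires=9
i=18 t=9 v=2: DROP (t<27-3); WM=27
i=19 t=24 v=2: → [24,32),[21,29),[18,26); WM=27
i=20 t=27 v=2: → [27,35),[24,32),[21,29); WM=27

8 10 15 18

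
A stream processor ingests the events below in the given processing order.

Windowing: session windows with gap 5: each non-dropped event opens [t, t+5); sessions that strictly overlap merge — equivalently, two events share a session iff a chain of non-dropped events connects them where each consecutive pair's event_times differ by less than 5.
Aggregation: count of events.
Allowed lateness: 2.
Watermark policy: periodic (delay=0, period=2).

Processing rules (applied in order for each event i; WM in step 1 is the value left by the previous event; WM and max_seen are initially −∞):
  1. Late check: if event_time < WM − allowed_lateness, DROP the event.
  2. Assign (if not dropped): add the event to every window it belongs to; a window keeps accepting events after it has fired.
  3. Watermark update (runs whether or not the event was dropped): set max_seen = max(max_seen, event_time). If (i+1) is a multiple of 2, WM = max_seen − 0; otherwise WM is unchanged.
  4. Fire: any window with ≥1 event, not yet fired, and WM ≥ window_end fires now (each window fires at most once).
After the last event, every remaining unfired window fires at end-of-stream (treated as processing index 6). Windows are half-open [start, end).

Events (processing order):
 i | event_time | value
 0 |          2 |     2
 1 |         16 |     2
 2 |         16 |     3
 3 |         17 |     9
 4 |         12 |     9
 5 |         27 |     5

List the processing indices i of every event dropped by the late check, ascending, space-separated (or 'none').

4

i=0 t=2 v=2: → [2,7); WM=−∞
i=1 t=16 v=2: → [16,21); WM=16
i=2 t=16 v=3: → [16,21); WM=16
i=3 t=17 v=9: → [16,22); WM=17
i=4 t=12 v=9: DROP (t<17-2); WM=17
i=5 t=27 v=5: → [27,32); WM=27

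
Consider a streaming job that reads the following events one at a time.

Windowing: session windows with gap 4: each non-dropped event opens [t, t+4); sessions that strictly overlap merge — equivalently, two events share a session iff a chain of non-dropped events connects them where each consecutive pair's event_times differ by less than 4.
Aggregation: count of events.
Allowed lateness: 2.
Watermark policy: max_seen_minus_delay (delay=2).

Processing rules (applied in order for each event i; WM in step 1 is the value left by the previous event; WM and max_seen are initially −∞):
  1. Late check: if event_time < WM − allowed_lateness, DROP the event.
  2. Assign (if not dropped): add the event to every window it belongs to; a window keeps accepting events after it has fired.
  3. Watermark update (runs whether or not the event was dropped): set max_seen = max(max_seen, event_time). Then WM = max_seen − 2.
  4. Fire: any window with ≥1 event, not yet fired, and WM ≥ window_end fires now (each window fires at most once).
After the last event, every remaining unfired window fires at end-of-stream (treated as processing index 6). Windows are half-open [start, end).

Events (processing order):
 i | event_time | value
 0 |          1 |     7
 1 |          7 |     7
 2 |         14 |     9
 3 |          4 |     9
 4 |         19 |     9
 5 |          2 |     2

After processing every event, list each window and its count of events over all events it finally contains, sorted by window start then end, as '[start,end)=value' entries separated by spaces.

i=0 t=1 v=7: → [1,5); WM=-1
i=1 t=7 v=7: → [7,11); WM=5
i=2 t=14 v=9: → [14,18); WM=12
i=3 t=4 v=9: DROP (t<12-2); WM=12
i=4 t=19 v=9: → [19,23); WM=17
i=5 t=2 v=2: DROP (t<17-2); WM=17

[1,5)=1 [7,11)=1 [14,18)=1 [19,23)=1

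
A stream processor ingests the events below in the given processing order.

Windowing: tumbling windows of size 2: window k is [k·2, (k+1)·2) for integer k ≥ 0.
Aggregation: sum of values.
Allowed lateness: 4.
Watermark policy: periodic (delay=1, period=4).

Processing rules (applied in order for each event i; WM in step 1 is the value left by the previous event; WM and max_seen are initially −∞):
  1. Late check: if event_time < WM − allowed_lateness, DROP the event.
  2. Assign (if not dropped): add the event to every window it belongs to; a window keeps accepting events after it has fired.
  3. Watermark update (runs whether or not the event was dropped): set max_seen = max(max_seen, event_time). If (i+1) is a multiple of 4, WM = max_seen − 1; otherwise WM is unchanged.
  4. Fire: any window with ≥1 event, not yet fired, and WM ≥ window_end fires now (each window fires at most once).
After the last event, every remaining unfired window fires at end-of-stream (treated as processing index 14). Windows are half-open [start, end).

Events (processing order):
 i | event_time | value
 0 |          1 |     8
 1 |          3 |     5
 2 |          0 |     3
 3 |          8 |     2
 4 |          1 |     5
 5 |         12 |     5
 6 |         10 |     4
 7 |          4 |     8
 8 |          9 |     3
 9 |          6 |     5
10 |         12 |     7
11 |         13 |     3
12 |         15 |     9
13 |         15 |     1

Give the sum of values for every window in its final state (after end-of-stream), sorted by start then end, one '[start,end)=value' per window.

[0,2)=11 [2,4)=5 [4,6)=8 [8,10)=5 [10,12)=4 [12,14)=15 [14,16)=10

i=0 t=1 v=8: → [0,2); WM=−∞
i=1 t=3 v=5: → [2,4); WM=−∞
i=2 t=0 v=3: → [0,2); WM=−∞
i=3 t=8 v=2: → [8,10); WM=7; [0,2) fires=11 [2,4) fires=5
i=4 t=1 v=5: DROP (t<7-4); WM=7
i=5 t=12 v=5: → [12,14); WM=7
i=6 t=10 v=4: → [10,12); WM=7
i=7 t=4 v=8: → [4,6); WM=11; [4,6) fires=8 [8,10) fires=2
i=8 t=9 v=3: → [8,10); WM=11
i=9 t=6 v=5: DROP (t<11-4); WM=11
i=10 t=12 v=7: → [12,14); WM=11
i=11 t=13 v=3: → [12,14); WM=12; [10,12) fires=4
i=12 t=15 v=9: → [14,16); WM=12
i=13 t=15 v=1: → [14,16); WM=12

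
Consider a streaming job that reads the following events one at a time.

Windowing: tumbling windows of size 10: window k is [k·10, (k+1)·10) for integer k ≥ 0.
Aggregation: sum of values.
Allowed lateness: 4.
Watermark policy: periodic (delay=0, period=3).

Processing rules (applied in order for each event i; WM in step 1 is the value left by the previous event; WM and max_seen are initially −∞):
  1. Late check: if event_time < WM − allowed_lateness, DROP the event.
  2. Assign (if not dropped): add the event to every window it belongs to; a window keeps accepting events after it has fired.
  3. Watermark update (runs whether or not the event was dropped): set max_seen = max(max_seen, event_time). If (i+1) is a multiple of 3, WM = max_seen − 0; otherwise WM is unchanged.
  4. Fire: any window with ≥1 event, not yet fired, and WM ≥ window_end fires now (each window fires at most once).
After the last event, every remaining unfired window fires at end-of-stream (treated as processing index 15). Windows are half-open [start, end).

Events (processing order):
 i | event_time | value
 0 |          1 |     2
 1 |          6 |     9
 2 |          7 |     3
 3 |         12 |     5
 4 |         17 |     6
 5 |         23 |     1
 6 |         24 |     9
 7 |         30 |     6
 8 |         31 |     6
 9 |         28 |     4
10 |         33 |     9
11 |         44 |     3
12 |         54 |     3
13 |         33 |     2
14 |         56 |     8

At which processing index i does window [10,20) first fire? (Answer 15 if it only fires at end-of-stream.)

5

i=0 t=1 v=2: → [0,10); WM=−∞
i=1 t=6 v=9: → [0,10); WM=−∞
i=2 t=7 v=3: → [0,10); WM=7
i=3 t=12 v=5: → [10,20); WM=7
i=4 t=17 v=6: → [10,20); WM=7
i=5 t=23 v=1: → [20,30); WM=23; [0,10) fires=14 [10,20) fires=11
i=6 t=24 v=9: → [20,30); WM=23
i=7 t=30 v=6: → [30,40); WM=23
i=8 t=31 v=6: → [30,40); WM=31; [20,30) fires=10
i=9 t=28 v=4: → [20,30); WM=31
i=10 t=33 v=9: → [30,40); WM=31
i=11 t=44 v=3: → [40,50); WM=44; [30,40) fires=21
i=12 t=54 v=3: → [50,60); WM=44
i=13 t=33 v=2: DROP (t<44-4); WM=44
i=14 t=56 v=8: → [50,60); WM=56; [40,50) fires=3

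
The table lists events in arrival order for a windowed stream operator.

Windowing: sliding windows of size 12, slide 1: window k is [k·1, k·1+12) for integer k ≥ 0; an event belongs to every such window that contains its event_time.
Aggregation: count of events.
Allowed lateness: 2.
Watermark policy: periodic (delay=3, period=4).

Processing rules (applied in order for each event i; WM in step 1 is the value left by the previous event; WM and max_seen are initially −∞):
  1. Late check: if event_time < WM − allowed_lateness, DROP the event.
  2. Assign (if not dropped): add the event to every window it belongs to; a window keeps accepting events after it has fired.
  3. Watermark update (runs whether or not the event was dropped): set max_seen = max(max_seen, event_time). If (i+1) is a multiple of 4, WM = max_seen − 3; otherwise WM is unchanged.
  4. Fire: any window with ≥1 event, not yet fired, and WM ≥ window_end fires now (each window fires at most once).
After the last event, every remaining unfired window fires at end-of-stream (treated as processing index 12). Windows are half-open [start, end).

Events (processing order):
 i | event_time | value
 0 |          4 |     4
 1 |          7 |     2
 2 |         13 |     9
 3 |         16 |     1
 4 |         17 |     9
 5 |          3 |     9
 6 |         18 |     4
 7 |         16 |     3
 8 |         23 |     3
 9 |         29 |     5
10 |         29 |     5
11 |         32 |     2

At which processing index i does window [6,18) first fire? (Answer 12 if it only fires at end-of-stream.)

11

i=0 t=4 v=4: → [4,16),[3,15),[2,14),[1,13),[0,12); WM=−∞
i=1 t=7 v=2: → [7,19),[6,18),[5,17),[4,16),[3,15),[2,14),[1,13),[0,12); WM=−∞
i=2 t=13 v=9: → [13,25),[12,24),[11,23),[10,22),[9,21),[8,20),[7,19),[6,18),[5,17),[4,16),[3,15),[2,14); WM=−∞
i=3 t=16 v=1: → [16,28),[15,27),[14,26),[13,25),[12,24),[11,23),[10,22),[9,21),[8,20),[7,19),[6,18),[5,17); WM=13; [0,12) fires=2 [1,13) fires=2
i=4 t=17 v=9: → [17,29),[16,28),[15,27),[14,26),[13,25),[12,24),[11,23),[10,22),[9,21),[8,20),[7,19),[6,18); WM=13
i=5 t=3 v=9: DROP (t<13-2); WM=13
i=6 t=18 v=4: → [18,30),[17,29),[16,28),[15,27),[14,26),[13,25),[12,24),[11,23),[10,22),[9,21),[8,20),[7,19); WM=13
i=7 t=16 v=3: → [16,28),[15,27),[14,26),[13,25),[12,24),[11,23),[10,22),[9,21),[8,20),[7,19),[6,18),[5,17); WM=15; [2,14) fires=3 [3,15) fires=3
i=8 t=23 v=3: → [23,35),[22,34),[21,33),[20,32),[19,31),[18,30),[17,29),[16,28),[15,27),[14,26),[13,25),[12,24); WM=15
i=9 t=29 v=5: → [29,41),[28,40),[27,39),[26,38),[25,37),[24,36),[23,35),[22,34),[21,33),[20,32),[19,31),[18,30); WM=15
i=10 t=29 v=5: → [29,41),[28,40),[27,39),[26,38),[25,37),[24,36),[23,35),[22,34),[21,33),[20,32),[19,31),[18,30); WM=15
i=11 t=32 v=2: → [32,44),[31,43),[30,42),[29,41),[28,40),[27,39),[26,38),[25,37),[24,36),[23,35),[22,34),[21,33); WM=29; [4,16) fires=3 [5,17) fires=4 [6,18) fires=5 [7,19) fires=6 [8,20) fires=5 [9,21) fires=5 [10,22) fires=5 [11,23) fires=5 [12,24) fires=6 [13,25) fires=6 [14,26) fires=5 [15,27) fires=5 [16,28) fires=5 [17,29) fires=3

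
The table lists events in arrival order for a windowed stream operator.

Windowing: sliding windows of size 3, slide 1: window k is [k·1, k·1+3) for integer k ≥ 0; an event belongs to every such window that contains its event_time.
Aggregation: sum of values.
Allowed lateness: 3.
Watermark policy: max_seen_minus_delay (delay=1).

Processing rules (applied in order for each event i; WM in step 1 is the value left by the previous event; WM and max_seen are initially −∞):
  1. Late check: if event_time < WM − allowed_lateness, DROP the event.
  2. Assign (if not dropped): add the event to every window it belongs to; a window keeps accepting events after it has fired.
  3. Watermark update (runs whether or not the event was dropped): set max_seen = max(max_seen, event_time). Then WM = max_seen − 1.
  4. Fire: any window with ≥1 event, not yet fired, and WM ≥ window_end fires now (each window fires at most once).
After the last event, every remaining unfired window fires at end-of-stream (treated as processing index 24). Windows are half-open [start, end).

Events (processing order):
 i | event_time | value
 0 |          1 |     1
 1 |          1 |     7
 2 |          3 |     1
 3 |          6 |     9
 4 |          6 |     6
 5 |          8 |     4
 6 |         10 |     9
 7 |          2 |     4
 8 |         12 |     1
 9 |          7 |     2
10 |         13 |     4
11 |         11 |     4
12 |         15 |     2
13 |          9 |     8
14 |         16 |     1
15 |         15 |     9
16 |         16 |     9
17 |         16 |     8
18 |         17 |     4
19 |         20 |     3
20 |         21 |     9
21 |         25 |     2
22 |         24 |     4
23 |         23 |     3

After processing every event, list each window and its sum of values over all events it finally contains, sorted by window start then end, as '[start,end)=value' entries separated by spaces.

[0,3)=8 [1,4)=9 [2,5)=1 [3,6)=1 [4,7)=15 [5,8)=15 [6,9)=19 [7,10)=4 [8,11)=13 [9,12)=13 [10,13)=14 [11,14)=9 [12,15)=5 [13,16)=15 [14,17)=29 [15,18)=33 [16,19)=22 [17,20)=4 [18,21)=3 [19,22)=12 [20,23)=12 [21,24)=12 [22,25)=7 [23,26)=9 [24,27)=6 [25,28)=2

i=0 t=1 v=1: → [1,4),[0,3); WM=0
i=1 t=1 v=7: → [1,4),[0,3); WM=0
i=2 t=3 v=1: → [3,6),[2,5),[1,4); WM=2
i=3 t=6 v=9: → [6,9),[5,8),[4,7); WM=5; [0,3) fires=8 [1,4) fires=9 [2,5) fires=1
i=4 t=6 v=6: → [6,9),[5,8),[4,7); WM=5
i=5 t=8 v=4: → [8,11),[7,10),[6,9); WM=7; [3,6) fires=1 [4,7) fires=15
i=6 t=10 v=9: → [10,13),[9,12),[8,11); WM=9; [5,8) fires=15 [6,9) fires=19
i=7 t=2 v=4: DROP (t<9-3); WM=9
i=8 t=12 v=1: → [12,15),[11,14),[10,13); WM=11; [7,10) fires=4 [8,11) fires=13
i=9 t=7 v=2: DROP (t<11-3); WM=11
i=10 t=13 v=4: → [13,16),[12,15),[11,14); WM=12; [9,12) fires=9
i=11 t=11 v=4: → [11,14),[10,13),[9,12); WM=12
i=12 t=15 v=2: → [15,18),[14,17),[13,16); WM=14; [10,13) fires=14 [11,14) fires=9
i=13 t=9 v=8: DROP (t<14-3); WM=14
i=14 t=16 v=1: → [16,19),[15,18),[14,17); WM=15; [12,15) fires=5
i=15 t=15 v=9: → [15,18),[14,17),[13,16); WM=15
i=16 t=16 v=9: → [16,19),[15,18),[14,17); WM=15
i=17 t=16 v=8: → [16,19),[15,18),[14,17); WM=15
i=18 t=17 v=4: → [17,20),[16,19),[15,18); WM=16; [13,16) fires=15
i=19 t=20 v=3: → [20,23),[19,22),[18,21); WM=19; [14,17) fires=29 [15,18) fires=33 [16,19) fires=22
i=20 t=21 v=9: → [21,24),[20,23),[19,22); WM=20; [17,20) fires=4
i=21 t=25 v=2: → [25,28),[24,27),[23,26); WM=24; [18,21) fires=3 [19,22) fires=12 [20,23) fires=12 [21,24) fires=9
i=22 t=24 v=4: → [24,27),[23,26),[22,25); WM=24
i=23 t=23 v=3: → [23,26),[22,25),[21,24); WM=24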